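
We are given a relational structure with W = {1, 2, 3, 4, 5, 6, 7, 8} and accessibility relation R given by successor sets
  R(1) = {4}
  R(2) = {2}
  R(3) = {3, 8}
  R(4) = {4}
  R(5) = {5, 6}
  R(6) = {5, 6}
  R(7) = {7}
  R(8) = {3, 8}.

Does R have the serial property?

Serial: yes — every world has a successor (e.g. 1 R 4).

Yes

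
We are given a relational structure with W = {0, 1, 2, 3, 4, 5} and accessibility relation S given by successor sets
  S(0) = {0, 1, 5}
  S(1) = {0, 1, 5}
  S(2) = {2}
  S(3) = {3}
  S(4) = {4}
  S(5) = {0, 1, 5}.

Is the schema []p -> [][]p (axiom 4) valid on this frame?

Yes

Axiom 4 corresponds to the accessibility relation being transitive.
Transitive: yes — every two-step S-path is closed by a direct edge.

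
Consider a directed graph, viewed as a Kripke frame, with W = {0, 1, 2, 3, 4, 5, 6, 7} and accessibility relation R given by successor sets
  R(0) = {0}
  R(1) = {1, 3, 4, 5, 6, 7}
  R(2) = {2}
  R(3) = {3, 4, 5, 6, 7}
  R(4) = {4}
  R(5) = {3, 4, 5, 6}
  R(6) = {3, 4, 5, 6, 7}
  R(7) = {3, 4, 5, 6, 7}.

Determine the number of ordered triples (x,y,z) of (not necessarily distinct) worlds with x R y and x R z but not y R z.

28

Enumerating: (1,3,1), (1,4,1), (1,4,3), (1,4,5), (1,4,6), (1,4,7), (1,5,1), (1,5,7), (1,6,1), (1,7,1), (3,4,3), (3,4,5), … and 16 more.
Total: 28.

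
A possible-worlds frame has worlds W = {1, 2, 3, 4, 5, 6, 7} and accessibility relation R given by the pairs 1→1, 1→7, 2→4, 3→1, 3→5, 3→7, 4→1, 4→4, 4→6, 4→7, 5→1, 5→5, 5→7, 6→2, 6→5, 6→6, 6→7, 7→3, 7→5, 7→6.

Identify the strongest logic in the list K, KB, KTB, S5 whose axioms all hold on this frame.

K

Symmetric (axiom B): no — 1 R 7 but not 7 R 1.
Reflexive (axiom T): no — 2 is not related to itself.
Euclidean (axiom 5): no — 3 R 1 and 3 R 5, but not 1 R 5.
So F validates K; KB would additionally require R to be symmetric. The strongest is K.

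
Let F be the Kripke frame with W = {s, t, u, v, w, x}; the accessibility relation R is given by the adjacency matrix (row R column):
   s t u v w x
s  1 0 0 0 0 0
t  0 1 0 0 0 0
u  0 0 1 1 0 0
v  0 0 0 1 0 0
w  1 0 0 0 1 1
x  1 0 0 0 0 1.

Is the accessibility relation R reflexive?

Reflexive: yes — every world is R-related to itself.

Yes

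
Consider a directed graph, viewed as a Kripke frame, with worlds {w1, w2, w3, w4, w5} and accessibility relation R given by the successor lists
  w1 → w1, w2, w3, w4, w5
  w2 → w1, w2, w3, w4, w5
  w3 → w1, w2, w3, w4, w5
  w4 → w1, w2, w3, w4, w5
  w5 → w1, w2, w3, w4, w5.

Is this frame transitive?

Transitive: yes — every two-step R-path is closed by a direct edge.

Yes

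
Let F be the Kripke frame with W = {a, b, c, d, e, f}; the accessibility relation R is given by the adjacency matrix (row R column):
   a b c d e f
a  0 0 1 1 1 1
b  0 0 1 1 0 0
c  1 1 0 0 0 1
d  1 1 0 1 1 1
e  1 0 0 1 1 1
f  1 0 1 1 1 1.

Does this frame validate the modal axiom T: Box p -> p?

By correspondence theory, T is valid on a frame iff R is reflexive.
Reflexive: no — a is not related to itself.

No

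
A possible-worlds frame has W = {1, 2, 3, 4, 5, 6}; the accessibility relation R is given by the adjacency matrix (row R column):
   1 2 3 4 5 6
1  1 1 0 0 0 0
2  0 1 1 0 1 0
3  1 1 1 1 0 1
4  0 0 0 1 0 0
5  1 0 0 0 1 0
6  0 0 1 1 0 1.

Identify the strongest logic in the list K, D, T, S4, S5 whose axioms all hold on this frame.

Serial (axiom D): yes — every world has a successor (e.g. 1 R 1).
Reflexive (axiom T): yes — every world is R-related to itself.
Transitive (axiom 4): no — 1 R 2 and 2 R 3, but not 1 R 3.
Euclidean (axiom 5): no — 2 R 3 and 2 R 5, but not 3 R 5.
So F validates K, D, T; S4 would additionally require R to be transitive. The strongest is T.

T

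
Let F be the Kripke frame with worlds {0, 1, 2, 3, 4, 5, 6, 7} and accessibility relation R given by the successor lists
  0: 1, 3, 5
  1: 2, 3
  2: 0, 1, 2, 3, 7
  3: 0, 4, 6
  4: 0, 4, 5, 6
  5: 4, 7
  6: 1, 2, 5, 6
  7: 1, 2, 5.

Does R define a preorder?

Reflexive: no — 0 is not related to itself.
Transitive: no — 0 R 1 and 1 R 2, but not 0 R 2.
So R is not a preorder.

No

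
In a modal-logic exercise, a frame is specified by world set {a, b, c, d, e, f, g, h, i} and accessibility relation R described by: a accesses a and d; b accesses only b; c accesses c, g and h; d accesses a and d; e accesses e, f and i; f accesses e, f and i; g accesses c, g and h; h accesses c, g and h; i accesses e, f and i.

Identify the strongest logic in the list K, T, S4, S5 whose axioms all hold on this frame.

Reflexive (axiom T): yes — every world is R-related to itself.
Transitive (axiom 4): yes — every two-step R-path is closed by a direct edge.
Euclidean (axiom 5): yes — any two successors of a common world are R-related.
So F validates K, T, S4, S5. The strongest is S5.

S5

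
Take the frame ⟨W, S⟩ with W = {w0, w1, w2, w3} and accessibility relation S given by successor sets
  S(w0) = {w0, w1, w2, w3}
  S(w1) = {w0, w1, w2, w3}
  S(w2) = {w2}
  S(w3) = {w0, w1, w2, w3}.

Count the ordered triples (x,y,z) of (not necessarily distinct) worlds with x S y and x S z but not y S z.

9

Enumerating: (w0,w2,w0), (w0,w2,w1), (w0,w2,w3), (w1,w2,w0), (w1,w2,w1), (w1,w2,w3), (w3,w2,w0), (w3,w2,w1), (w3,w2,w3).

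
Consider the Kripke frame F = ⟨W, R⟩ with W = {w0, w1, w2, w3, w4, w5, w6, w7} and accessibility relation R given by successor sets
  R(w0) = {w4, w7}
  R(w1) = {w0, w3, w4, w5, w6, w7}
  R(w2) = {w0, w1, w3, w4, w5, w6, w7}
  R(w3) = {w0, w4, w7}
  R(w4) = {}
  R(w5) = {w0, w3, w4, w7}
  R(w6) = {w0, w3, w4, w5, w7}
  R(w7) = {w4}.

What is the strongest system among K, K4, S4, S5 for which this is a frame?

K4

Transitive (axiom 4): yes — every two-step R-path is closed by a direct edge.
Reflexive (axiom T): no — w0 is not related to itself.
Euclidean (axiom 5): no — w0 R w4 and w0 R w7, but not w4 R w7.
So F validates K, K4; S4 would additionally require R to be reflexive. The strongest is K4.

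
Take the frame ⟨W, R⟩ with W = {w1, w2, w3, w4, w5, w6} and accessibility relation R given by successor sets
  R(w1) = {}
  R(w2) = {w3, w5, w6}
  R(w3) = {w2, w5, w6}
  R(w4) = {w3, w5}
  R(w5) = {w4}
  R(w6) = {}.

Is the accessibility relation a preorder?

Reflexive: no — w1 is not related to itself.
Transitive: no — w2 R w5 and w5 R w4, but not w2 R w4.
So R is not a preorder.

No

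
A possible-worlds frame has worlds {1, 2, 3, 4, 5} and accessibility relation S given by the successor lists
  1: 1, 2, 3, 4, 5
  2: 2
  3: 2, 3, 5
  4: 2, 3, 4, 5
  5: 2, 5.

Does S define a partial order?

Reflexive: yes — every world is S-related to itself.
Transitive: yes — every two-step S-path is closed by a direct edge.
Antisymmetric: yes — no distinct pair is related both ways.
So S is a partial order.

Yes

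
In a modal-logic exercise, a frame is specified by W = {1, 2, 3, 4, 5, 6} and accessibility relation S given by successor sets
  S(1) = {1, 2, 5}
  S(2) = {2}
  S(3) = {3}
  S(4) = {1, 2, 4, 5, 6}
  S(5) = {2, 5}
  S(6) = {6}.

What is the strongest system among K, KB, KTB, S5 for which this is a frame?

Symmetric (axiom B): no — 1 S 2 but not 2 S 1.
Reflexive (axiom T): yes — every world is S-related to itself.
Euclidean (axiom 5): no — 1 S 2 and 1 S 5, but not 2 S 5.
So F validates K; KB would additionally require S to be symmetric. The strongest is K.

K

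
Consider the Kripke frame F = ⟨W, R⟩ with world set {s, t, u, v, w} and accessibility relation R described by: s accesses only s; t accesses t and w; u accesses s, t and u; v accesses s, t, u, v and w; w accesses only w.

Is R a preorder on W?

No

Reflexive: yes — every world is R-related to itself.
Transitive: no — u R t and t R w, but not u R w.
So R is not a preorder.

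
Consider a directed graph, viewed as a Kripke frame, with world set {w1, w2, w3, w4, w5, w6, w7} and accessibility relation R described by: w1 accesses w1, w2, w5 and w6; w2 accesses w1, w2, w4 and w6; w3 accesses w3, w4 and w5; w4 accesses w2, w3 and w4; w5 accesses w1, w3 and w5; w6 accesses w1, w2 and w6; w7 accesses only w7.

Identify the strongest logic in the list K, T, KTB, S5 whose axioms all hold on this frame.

KTB

Reflexive (axiom T): yes — every world is R-related to itself.
Symmetric (axiom B): yes — every pair in R has its reverse in R.
Euclidean (axiom 5): no — w1 R w2 and w1 R w5, but not w2 R w5.
So F validates K, T, KTB; S5 would additionally require R to be Euclidean. The strongest is KTB.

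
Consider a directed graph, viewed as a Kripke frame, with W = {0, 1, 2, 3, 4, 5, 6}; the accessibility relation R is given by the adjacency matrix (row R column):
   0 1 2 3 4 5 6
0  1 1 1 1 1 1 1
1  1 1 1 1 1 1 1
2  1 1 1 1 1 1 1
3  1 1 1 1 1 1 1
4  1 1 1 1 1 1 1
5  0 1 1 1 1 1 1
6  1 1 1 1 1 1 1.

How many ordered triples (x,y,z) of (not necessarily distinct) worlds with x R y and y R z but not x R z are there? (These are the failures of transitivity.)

5

Enumerating: (5,1,0), (5,2,0), (5,3,0), (5,4,0), (5,6,0).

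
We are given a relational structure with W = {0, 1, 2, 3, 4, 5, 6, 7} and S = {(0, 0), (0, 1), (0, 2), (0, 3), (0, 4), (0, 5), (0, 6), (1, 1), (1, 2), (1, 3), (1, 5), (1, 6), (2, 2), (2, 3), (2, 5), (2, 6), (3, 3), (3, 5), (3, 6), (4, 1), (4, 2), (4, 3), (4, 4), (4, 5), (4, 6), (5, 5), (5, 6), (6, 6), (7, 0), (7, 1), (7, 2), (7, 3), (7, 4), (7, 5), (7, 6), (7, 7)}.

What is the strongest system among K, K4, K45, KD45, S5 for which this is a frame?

K4

Transitive (axiom 4): yes — every two-step S-path is closed by a direct edge.
Euclidean (axiom 5): no — 0 S 1 and 0 S 4, but not 1 S 4.
Serial (axiom D): yes — every world has a successor (e.g. 0 S 0).
Reflexive (axiom T): yes — every world is S-related to itself.
So F validates K, K4; K45 would additionally require S to be Euclidean. The strongest is K4.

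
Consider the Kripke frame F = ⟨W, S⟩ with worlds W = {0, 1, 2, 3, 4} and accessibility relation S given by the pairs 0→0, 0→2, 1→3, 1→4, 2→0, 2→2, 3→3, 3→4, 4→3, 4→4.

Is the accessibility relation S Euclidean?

Yes

Euclidean: yes — any two successors of a common world are S-related.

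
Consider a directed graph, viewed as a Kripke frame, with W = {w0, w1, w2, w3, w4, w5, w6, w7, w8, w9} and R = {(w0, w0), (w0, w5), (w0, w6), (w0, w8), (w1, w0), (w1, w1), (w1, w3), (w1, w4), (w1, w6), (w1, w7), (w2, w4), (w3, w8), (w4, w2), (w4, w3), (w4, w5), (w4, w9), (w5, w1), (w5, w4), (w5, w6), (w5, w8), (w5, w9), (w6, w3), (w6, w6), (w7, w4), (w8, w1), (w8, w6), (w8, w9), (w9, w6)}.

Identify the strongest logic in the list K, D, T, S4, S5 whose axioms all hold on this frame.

D

Serial (axiom D): yes — every world has a successor (e.g. w0 R w0).
Reflexive (axiom T): no — w2 is not related to itself.
Transitive (axiom 4): no — w0 R w5 and w5 R w1, but not w0 R w1.
Euclidean (axiom 5): no — w0 R w6 and w0 R w5, but not w6 R w5.
So F validates K, D; T would additionally require R to be reflexive. The strongest is D.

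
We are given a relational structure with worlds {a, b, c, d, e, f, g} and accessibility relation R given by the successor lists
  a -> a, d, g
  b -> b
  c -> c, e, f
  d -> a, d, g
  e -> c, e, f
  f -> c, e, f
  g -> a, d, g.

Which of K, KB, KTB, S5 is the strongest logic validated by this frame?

Symmetric (axiom B): yes — every pair in R has its reverse in R.
Reflexive (axiom T): yes — every world is R-related to itself.
Euclidean (axiom 5): yes — any two successors of a common world are R-related.
So F validates K, KB, KTB, S5. The strongest is S5.

S5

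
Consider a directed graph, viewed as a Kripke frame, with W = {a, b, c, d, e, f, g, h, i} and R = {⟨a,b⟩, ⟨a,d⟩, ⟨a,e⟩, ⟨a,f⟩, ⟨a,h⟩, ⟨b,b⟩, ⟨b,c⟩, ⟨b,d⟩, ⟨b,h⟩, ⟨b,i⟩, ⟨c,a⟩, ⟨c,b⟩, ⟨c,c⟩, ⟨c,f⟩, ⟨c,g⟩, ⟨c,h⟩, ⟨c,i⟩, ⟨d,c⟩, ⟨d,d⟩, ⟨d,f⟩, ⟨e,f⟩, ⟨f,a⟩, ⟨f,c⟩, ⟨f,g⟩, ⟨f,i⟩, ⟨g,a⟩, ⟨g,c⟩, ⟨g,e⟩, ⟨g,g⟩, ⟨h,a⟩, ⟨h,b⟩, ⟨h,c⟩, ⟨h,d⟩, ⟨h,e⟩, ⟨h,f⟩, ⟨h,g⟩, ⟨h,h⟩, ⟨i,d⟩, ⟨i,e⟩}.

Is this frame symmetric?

No

Symmetric: no — a R b but not b R a.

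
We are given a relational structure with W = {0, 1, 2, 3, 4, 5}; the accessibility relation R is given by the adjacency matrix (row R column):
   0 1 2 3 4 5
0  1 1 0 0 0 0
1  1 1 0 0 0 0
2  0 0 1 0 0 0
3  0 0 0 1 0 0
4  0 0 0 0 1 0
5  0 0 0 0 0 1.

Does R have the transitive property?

Yes

Transitive: yes — every two-step R-path is closed by a direct edge.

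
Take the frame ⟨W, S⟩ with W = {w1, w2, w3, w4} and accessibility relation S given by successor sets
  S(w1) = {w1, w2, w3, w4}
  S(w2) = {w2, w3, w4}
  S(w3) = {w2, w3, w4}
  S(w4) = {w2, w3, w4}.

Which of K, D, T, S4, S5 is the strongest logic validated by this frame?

S4

Serial (axiom D): yes — every world has a successor (e.g. w1 S w1).
Reflexive (axiom T): yes — every world is S-related to itself.
Transitive (axiom 4): yes — every two-step S-path is closed by a direct edge.
Euclidean (axiom 5): no — w1 S w2 and w1 S w1, but not w2 S w1.
So F validates K, D, T, S4; S5 would additionally require S to be Euclidean. The strongest is S4.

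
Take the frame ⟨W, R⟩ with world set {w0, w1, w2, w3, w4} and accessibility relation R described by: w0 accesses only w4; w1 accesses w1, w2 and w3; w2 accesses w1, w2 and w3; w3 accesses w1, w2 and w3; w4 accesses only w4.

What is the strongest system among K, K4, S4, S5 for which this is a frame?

Transitive (axiom 4): yes — every two-step R-path is closed by a direct edge.
Reflexive (axiom T): no — w0 is not related to itself.
Euclidean (axiom 5): yes — any two successors of a common world are R-related.
So F validates K, K4; S4 would additionally require R to be reflexive. The strongest is K4.

K4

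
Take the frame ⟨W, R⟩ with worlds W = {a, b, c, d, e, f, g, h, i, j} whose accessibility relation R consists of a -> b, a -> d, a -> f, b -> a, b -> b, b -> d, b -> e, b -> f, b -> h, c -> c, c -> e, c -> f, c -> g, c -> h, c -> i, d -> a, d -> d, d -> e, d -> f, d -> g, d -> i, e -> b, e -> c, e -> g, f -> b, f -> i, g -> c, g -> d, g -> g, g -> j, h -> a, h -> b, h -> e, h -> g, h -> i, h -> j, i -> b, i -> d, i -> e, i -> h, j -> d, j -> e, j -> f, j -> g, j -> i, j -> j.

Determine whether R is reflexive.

No

Reflexive: no — a is not related to itself.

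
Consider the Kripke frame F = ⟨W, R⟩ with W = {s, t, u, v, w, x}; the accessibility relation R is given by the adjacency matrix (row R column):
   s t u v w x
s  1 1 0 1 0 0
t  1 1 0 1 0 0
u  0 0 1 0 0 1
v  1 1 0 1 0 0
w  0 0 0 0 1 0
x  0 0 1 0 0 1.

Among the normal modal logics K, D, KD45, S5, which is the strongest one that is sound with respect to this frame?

S5

Serial (axiom D): yes — every world has a successor (e.g. s R s).
Euclidean (axiom 5): yes — any two successors of a common world are R-related.
Transitive (axiom 4): yes — every two-step R-path is closed by a direct edge.
Reflexive (axiom T): yes — every world is R-related to itself.
So F validates K, D, KD45, S5. The strongest is S5.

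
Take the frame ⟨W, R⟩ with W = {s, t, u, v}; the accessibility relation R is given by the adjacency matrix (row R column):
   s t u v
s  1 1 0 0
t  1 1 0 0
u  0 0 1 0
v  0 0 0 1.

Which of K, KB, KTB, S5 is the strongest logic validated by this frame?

S5

Symmetric (axiom B): yes — every pair in R has its reverse in R.
Reflexive (axiom T): yes — every world is R-related to itself.
Euclidean (axiom 5): yes — any two successors of a common world are R-related.
So F validates K, KB, KTB, S5. The strongest is S5.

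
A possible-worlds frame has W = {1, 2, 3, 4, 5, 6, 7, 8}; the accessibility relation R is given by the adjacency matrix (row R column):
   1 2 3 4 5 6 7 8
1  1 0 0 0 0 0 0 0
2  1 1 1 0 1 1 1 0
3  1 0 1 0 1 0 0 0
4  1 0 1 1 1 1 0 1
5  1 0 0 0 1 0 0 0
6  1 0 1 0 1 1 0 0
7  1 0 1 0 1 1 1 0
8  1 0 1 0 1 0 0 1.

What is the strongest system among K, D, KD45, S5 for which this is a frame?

D

Serial (axiom D): yes — every world has a successor (e.g. 1 R 1).
Euclidean (axiom 5): no — 2 R 1 and 2 R 3, but not 1 R 3.
Transitive (axiom 4): yes — every two-step R-path is closed by a direct edge.
Reflexive (axiom T): yes — every world is R-related to itself.
So F validates K, D; KD45 would additionally require R to be Euclidean. The strongest is D.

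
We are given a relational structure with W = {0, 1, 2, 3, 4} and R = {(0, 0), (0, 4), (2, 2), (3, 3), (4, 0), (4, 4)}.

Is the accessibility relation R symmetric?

Symmetric: yes — every pair in R has its reverse in R.

Yes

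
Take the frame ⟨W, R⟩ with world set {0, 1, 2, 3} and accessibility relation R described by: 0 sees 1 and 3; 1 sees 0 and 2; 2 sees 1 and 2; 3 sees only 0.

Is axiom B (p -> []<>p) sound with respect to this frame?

Axiom B corresponds to the accessibility relation being symmetric.
Symmetric: yes — every pair in R has its reverse in R.

Yes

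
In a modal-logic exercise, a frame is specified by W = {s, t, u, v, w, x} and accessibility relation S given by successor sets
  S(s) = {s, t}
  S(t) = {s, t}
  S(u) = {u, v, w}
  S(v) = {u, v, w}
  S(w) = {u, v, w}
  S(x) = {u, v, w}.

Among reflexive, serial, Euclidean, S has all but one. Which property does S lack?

Reflexive: no — x is not related to itself.
Serial: yes — every world has a successor (e.g. s S s).
Euclidean: yes — any two successors of a common world are S-related.
Only reflexive fails.

reflexive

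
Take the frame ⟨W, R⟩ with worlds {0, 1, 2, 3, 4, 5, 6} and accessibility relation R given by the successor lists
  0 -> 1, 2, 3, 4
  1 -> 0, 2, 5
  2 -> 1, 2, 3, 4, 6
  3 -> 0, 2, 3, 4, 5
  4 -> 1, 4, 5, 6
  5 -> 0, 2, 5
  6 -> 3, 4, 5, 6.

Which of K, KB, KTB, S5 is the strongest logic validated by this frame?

Symmetric (axiom B): no — 0 R 2 but not 2 R 0.
Reflexive (axiom T): no — 0 is not related to itself.
Euclidean (axiom 5): no — 0 R 1 and 0 R 3, but not 1 R 3.
So F validates K; KB would additionally require R to be symmetric. The strongest is K.

K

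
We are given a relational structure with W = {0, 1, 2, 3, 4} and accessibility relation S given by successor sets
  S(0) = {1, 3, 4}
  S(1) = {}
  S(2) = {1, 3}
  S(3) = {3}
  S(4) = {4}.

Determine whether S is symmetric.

No

Symmetric: no — 0 S 1 but not 1 S 0.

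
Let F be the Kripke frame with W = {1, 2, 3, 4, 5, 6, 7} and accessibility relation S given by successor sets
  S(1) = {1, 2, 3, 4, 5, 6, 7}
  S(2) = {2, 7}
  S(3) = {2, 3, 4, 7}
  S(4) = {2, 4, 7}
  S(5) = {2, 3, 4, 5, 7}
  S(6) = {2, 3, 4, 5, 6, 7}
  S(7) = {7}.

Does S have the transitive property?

Transitive: yes — every two-step S-path is closed by a direct edge.

Yes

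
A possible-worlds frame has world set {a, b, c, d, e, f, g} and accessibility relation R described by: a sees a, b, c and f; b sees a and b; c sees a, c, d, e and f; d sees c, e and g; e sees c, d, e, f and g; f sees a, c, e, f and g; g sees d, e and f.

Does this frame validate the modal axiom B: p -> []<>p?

The schema B characterises exactly the symmetric frames.
Symmetric: yes — every pair in R has its reverse in R.

Yes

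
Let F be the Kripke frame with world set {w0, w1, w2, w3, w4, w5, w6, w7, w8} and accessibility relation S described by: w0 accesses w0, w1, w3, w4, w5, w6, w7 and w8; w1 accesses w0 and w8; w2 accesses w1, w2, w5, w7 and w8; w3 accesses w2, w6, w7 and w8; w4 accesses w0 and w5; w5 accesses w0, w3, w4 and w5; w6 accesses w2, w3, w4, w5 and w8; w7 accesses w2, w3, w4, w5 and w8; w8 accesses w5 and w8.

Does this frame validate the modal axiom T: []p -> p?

No

Axiom T corresponds to the accessibility relation being reflexive.
Reflexive: no — w1 is not related to itself.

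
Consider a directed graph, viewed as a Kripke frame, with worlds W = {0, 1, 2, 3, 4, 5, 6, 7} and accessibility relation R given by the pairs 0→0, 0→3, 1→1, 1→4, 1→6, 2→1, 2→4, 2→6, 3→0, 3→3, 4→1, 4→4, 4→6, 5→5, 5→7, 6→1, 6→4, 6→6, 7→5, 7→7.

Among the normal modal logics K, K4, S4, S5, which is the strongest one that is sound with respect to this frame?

Transitive (axiom 4): yes — every two-step R-path is closed by a direct edge.
Reflexive (axiom T): no — 2 is not related to itself.
Euclidean (axiom 5): yes — any two successors of a common world are R-related.
So F validates K, K4; S4 would additionally require R to be reflexive. The strongest is K4.

K4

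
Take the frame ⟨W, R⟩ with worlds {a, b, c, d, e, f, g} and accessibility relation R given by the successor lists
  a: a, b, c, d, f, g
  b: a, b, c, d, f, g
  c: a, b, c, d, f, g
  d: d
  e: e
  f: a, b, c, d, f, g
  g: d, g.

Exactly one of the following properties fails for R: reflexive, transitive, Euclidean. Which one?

Reflexive: yes — every world is R-related to itself.
Transitive: yes — every two-step R-path is closed by a direct edge.
Euclidean: no — a R d and a R b, but not d R b.
Only Euclidean fails.

Euclidean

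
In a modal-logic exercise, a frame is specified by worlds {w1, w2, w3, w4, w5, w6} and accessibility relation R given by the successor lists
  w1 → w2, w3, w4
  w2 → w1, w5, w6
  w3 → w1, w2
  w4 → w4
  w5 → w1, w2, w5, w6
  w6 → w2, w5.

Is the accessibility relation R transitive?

No

Transitive: no — w1 R w2 and w2 R w5, but not w1 R w5.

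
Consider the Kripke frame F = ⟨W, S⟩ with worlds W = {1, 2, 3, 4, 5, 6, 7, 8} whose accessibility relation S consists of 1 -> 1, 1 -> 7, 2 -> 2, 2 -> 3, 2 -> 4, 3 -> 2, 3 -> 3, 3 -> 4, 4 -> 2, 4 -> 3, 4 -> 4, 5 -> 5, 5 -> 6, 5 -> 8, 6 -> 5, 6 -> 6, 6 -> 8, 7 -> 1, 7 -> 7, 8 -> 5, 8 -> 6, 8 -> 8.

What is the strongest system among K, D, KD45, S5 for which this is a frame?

Serial (axiom D): yes — every world has a successor (e.g. 1 S 1).
Euclidean (axiom 5): yes — any two successors of a common world are S-related.
Transitive (axiom 4): yes — every two-step S-path is closed by a direct edge.
Reflexive (axiom T): yes — every world is S-related to itself.
So F validates K, D, KD45, S5. The strongest is S5.

S5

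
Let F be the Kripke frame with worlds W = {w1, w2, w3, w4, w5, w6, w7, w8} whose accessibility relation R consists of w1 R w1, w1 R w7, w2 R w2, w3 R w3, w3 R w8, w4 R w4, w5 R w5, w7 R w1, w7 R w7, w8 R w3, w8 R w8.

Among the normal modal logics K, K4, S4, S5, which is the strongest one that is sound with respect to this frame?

K4

Transitive (axiom 4): yes — every two-step R-path is closed by a direct edge.
Reflexive (axiom T): no — w6 is not related to itself.
Euclidean (axiom 5): yes — any two successors of a common world are R-related.
So F validates K, K4; S4 would additionally require R to be reflexive. The strongest is K4.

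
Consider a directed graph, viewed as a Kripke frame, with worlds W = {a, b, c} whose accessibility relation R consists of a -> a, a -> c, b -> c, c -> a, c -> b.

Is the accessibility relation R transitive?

No

Transitive: no — a R c and c R b, but not a R b.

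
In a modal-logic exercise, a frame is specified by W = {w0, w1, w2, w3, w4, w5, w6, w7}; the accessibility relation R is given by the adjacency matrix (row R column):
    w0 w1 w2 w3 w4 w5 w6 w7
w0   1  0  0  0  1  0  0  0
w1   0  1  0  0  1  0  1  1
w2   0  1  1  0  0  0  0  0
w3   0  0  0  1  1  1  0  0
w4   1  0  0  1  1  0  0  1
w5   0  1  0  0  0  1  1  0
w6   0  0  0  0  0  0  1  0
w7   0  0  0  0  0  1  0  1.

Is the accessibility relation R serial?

Yes

Serial: yes — every world has a successor (e.g. w0 R w0).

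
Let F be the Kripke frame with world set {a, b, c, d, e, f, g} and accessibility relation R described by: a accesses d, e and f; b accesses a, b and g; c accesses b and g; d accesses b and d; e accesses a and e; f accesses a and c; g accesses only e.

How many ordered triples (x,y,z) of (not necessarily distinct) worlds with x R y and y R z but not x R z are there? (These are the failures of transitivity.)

Enumerating: (a,d,b), (a,e,a), (a,f,a), (a,f,c), (b,a,d), (b,a,e), (b,a,f), (b,g,e), (c,b,a), (c,g,e), (d,b,a), (d,b,g), … and 8 more.
Total: 20.

20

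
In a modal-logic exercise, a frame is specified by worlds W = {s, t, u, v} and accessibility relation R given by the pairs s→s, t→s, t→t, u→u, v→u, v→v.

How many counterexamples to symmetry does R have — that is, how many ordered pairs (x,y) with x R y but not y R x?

Enumerating: (t,s), (v,u).

2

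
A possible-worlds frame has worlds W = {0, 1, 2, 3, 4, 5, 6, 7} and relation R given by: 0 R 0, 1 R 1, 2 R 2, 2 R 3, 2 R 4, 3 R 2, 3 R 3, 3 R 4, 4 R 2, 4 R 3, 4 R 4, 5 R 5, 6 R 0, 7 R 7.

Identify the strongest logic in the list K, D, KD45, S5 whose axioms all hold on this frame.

KD45

Serial (axiom D): yes — every world has a successor (e.g. 0 R 0).
Euclidean (axiom 5): yes — any two successors of a common world are R-related.
Transitive (axiom 4): yes — every two-step R-path is closed by a direct edge.
Reflexive (axiom T): no — 6 is not related to itself.
So F validates K, D, KD45; S5 would additionally require R to be reflexive. The strongest is KD45.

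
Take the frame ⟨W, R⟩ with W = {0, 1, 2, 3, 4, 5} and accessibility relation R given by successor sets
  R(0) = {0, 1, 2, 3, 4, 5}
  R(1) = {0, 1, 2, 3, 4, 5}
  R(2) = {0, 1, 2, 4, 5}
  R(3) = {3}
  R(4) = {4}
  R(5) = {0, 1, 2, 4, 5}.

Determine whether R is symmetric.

No

Symmetric: no — 0 R 3 but not 3 R 0.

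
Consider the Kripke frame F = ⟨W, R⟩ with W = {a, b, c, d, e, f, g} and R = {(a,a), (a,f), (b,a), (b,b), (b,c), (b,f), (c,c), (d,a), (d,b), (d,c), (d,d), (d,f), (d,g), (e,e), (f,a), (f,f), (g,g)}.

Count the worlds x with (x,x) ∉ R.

0

R is reflexive; there are no such worlds.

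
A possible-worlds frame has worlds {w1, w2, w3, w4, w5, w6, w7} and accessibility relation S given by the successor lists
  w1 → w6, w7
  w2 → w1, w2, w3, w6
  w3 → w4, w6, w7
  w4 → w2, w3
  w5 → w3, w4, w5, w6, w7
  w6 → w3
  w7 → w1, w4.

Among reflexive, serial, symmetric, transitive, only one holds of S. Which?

serial

Reflexive: no — w1 is not related to itself.
Serial: yes — every world has a successor (e.g. w1 S w6).
Symmetric: no — w1 S w6 but not w6 S w1.
Transitive: no — w1 S w6 and w6 S w3, but not w1 S w3.
Only serial holds.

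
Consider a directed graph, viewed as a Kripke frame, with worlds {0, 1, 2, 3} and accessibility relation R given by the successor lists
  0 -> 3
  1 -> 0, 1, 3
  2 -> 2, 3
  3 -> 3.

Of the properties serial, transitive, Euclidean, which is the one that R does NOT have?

Euclidean

Serial: yes — every world has a successor (e.g. 0 R 3).
Transitive: yes — every two-step R-path is closed by a direct edge.
Euclidean: no — 1 R 3 and 1 R 0, but not 3 R 0.
Only Euclidean fails.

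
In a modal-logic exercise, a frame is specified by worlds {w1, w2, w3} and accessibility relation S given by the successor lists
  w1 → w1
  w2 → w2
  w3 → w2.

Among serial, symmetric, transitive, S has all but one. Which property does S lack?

Serial: yes — every world has a successor (e.g. w1 S w1).
Symmetric: no — w3 S w2 but not w2 S w3.
Transitive: yes — every two-step S-path is closed by a direct edge.
Only symmetric fails.

symmetric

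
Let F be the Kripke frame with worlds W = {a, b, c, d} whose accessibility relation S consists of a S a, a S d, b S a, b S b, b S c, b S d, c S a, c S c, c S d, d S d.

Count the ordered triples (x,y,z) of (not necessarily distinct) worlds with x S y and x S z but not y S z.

10

Enumerating: (a,d,a), (b,a,b), (b,a,c), (b,c,b), (b,d,a), (b,d,b), (b,d,c), (c,a,c), (c,d,a), (c,d,c).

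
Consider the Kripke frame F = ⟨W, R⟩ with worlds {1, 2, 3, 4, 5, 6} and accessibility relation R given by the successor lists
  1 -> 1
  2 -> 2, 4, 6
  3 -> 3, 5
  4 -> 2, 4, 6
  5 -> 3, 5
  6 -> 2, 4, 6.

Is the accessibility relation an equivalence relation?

Reflexive: yes — every world is R-related to itself.
Symmetric: yes — every pair in R has its reverse in R.
Transitive: yes — every two-step R-path is closed by a direct edge.
So R is an equivalence relation.

Yes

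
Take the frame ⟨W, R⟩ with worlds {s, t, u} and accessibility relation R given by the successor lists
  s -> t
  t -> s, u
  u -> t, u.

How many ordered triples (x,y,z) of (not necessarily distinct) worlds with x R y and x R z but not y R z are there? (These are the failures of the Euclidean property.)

Enumerating: (s,t,t), (t,s,s), (t,s,u), (t,u,s), (u,t,t).

5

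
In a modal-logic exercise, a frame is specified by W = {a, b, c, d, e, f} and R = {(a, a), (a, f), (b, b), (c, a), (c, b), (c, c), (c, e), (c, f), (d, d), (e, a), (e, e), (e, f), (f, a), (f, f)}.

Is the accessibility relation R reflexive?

Reflexive: yes — every world is R-related to itself.

Yes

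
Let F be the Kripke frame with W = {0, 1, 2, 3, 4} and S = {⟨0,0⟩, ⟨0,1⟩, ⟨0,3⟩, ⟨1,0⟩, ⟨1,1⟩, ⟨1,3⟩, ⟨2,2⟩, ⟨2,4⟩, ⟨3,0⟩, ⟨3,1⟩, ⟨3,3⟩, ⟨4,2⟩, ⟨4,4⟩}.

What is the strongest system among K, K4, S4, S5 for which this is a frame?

Transitive (axiom 4): yes — every two-step S-path is closed by a direct edge.
Reflexive (axiom T): yes — every world is S-related to itself.
Euclidean (axiom 5): yes — any two successors of a common world are S-related.
So F validates K, K4, S4, S5. The strongest is S5.

S5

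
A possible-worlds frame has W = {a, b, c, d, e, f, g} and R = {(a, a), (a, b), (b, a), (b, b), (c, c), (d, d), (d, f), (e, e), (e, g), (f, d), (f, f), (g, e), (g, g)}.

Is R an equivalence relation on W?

Reflexive: yes — every world is R-related to itself.
Symmetric: yes — every pair in R has its reverse in R.
Transitive: yes — every two-step R-path is closed by a direct edge.
So R is an equivalence relation.

Yes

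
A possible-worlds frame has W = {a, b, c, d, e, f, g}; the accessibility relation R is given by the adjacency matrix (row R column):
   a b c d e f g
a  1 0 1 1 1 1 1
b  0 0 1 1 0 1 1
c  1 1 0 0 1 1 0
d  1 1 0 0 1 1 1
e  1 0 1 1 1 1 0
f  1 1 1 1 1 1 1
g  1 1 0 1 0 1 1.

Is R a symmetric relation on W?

Symmetric: yes — every pair in R has its reverse in R.

Yes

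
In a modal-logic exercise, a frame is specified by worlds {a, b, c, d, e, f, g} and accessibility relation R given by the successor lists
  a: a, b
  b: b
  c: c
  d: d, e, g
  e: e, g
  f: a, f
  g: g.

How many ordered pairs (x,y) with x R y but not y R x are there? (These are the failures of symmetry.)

5

Enumerating: (a,b), (d,e), (d,g), (e,g), (f,a).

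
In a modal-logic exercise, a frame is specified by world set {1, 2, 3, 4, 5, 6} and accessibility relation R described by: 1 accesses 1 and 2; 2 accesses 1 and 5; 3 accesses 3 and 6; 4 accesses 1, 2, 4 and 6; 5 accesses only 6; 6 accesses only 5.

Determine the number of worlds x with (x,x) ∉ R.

3

Enumerating: 2, 5, 6.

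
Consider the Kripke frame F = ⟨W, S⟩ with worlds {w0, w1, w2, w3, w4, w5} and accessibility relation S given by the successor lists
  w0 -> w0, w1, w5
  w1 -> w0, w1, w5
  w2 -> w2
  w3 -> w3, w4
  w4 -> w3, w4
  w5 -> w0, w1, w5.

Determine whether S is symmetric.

Symmetric: yes — every pair in S has its reverse in S.

Yes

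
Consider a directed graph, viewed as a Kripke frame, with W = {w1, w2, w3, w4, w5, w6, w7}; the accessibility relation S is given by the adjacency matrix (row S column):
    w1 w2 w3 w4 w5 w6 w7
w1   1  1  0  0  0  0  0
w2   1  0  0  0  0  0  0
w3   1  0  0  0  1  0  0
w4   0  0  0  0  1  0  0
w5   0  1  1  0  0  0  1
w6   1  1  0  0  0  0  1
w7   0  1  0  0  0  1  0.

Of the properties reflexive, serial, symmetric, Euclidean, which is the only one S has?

Reflexive: no — w2 is not related to itself.
Serial: yes — every world has a successor (e.g. w1 S w1).
Symmetric: no — w3 S w1 but not w1 S w3.
Euclidean: no — w3 S w1 and w3 S w5, but not w1 S w5.
Only serial holds.

serial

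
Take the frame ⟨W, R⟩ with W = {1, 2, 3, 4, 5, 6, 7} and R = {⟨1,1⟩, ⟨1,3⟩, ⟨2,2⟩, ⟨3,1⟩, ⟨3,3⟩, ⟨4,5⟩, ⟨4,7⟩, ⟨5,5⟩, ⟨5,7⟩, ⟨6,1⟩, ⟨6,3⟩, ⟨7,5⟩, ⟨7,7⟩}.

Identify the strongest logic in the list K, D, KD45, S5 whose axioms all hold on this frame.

Serial (axiom D): yes — every world has a successor (e.g. 1 R 1).
Euclidean (axiom 5): yes — any two successors of a common world are R-related.
Transitive (axiom 4): yes — every two-step R-path is closed by a direct edge.
Reflexive (axiom T): no — 4 is not related to itself.
So F validates K, D, KD45; S5 would additionally require R to be reflexive. The strongest is KD45.

KD45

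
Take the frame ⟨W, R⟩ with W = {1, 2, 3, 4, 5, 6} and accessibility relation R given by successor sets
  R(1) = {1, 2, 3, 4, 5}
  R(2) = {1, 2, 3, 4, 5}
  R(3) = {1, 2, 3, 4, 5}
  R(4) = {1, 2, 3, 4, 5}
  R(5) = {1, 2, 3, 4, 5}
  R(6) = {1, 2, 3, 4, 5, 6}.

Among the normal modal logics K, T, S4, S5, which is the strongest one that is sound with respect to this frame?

S4

Reflexive (axiom T): yes — every world is R-related to itself.
Transitive (axiom 4): yes — every two-step R-path is closed by a direct edge.
Euclidean (axiom 5): no — 6 R 1 and 6 R 6, but not 1 R 6.
So F validates K, T, S4; S5 would additionally require R to be Euclidean. The strongest is S4.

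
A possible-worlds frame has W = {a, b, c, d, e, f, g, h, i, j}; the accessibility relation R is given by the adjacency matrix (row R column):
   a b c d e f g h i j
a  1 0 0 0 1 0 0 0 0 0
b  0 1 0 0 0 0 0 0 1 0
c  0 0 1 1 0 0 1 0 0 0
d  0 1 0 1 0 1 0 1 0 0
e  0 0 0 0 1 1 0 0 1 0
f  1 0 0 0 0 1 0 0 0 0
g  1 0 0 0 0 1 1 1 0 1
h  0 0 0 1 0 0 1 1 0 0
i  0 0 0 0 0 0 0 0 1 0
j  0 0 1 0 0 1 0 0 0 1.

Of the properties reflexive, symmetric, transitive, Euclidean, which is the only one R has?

reflexive

Reflexive: yes — every world is R-related to itself.
Symmetric: no — a R e but not e R a.
Transitive: no — a R e and e R f, but not a R f.
Euclidean: no — c R d and c R g, but not d R g.
Only reflexive holds.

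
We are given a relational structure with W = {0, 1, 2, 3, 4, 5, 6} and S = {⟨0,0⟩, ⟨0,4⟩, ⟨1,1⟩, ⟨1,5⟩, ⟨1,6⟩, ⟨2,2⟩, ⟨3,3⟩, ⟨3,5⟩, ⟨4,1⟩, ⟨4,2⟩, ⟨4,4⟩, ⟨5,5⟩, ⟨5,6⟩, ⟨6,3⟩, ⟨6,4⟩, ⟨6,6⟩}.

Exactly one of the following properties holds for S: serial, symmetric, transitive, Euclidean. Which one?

Serial: yes — every world has a successor (e.g. 0 S 0).
Symmetric: no — 0 S 4 but not 4 S 0.
Transitive: no — 0 S 4 and 4 S 1, but not 0 S 1.
Euclidean: no — 1 S 6 and 1 S 5, but not 6 S 5.
Only serial holds.

serial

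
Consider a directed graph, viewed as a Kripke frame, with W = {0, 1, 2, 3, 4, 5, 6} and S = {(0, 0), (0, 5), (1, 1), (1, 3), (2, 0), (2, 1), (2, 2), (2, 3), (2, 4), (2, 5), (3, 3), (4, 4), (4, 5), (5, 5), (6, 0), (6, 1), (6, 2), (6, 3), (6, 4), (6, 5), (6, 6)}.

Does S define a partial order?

Yes

Reflexive: yes — every world is S-related to itself.
Transitive: yes — every two-step S-path is closed by a direct edge.
Antisymmetric: yes — no distinct pair is related both ways.
So S is a partial order.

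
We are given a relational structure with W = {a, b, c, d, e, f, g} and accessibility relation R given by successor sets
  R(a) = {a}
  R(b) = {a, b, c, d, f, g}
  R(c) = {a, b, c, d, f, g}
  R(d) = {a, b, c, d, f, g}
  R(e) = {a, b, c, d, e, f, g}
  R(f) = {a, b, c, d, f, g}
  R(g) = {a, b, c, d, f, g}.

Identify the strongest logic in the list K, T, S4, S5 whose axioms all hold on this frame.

S4

Reflexive (axiom T): yes — every world is R-related to itself.
Transitive (axiom 4): yes — every two-step R-path is closed by a direct edge.
Euclidean (axiom 5): no — b R a and b R c, but not a R c.
So F validates K, T, S4; S5 would additionally require R to be Euclidean. The strongest is S4.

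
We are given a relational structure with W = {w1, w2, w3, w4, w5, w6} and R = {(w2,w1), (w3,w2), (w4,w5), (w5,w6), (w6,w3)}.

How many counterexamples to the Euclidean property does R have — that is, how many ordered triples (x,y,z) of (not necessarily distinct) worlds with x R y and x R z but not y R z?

5

Enumerating: (w2,w1,w1), (w3,w2,w2), (w4,w5,w5), (w5,w6,w6), (w6,w3,w3).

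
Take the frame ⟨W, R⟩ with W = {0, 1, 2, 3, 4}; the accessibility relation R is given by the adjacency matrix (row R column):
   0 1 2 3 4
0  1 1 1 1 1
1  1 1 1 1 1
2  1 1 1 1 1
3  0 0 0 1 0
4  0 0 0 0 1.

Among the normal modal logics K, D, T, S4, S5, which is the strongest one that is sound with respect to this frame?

Serial (axiom D): yes — every world has a successor (e.g. 0 R 0).
Reflexive (axiom T): yes — every world is R-related to itself.
Transitive (axiom 4): yes — every two-step R-path is closed by a direct edge.
Euclidean (axiom 5): no — 0 R 3 and 0 R 1, but not 3 R 1.
So F validates K, D, T, S4; S5 would additionally require R to be Euclidean. The strongest is S4.

S4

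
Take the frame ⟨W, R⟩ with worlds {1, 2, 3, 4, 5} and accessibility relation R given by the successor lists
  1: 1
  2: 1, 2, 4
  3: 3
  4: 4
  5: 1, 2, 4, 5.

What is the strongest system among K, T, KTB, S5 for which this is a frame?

Reflexive (axiom T): yes — every world is R-related to itself.
Symmetric (axiom B): no — 2 R 1 but not 1 R 2.
Euclidean (axiom 5): no — 2 R 1 and 2 R 4, but not 1 R 4.
So F validates K, T; KTB would additionally require R to be symmetric. The strongest is T.

T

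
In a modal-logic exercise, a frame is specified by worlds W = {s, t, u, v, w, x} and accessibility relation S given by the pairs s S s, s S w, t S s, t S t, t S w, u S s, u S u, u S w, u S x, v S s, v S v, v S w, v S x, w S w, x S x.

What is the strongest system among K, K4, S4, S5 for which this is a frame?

Transitive (axiom 4): yes — every two-step S-path is closed by a direct edge.
Reflexive (axiom T): yes — every world is S-related to itself.
Euclidean (axiom 5): no — t S w and t S s, but not w S s.
So F validates K, K4, S4; S5 would additionally require S to be Euclidean. The strongest is S4.

S4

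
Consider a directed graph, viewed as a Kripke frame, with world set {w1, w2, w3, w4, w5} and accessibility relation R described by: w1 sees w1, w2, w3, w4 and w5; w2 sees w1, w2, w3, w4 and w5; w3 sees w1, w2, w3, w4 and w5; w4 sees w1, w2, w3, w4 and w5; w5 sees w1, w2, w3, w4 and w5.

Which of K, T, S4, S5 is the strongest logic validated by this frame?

S5

Reflexive (axiom T): yes — every world is R-related to itself.
Transitive (axiom 4): yes — every two-step R-path is closed by a direct edge.
Euclidean (axiom 5): yes — any two successors of a common world are R-related.
So F validates K, T, S4, S5. The strongest is S5.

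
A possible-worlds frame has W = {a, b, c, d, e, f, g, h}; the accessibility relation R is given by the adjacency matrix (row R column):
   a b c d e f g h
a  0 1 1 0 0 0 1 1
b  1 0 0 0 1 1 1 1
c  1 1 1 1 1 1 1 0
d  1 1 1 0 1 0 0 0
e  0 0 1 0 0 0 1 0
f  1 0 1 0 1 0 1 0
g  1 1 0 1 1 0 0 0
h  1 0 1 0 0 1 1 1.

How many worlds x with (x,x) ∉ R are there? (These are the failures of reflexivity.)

6

Enumerating: a, b, d, e, f, g.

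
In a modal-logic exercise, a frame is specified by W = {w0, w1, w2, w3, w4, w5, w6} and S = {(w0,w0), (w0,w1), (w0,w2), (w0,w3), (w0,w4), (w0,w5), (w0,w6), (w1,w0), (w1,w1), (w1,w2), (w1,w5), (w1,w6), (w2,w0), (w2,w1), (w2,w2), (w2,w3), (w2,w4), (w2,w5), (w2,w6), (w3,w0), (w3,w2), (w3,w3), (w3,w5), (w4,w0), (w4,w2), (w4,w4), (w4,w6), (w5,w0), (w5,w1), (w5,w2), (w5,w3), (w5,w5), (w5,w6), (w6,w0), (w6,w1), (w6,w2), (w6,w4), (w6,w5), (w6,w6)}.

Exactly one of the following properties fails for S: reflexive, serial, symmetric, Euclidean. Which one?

Euclidean

Reflexive: yes — every world is S-related to itself.
Serial: yes — every world has a successor (e.g. w0 S w0).
Symmetric: yes — every pair in S has its reverse in S.
Euclidean: no — w0 S w1 and w0 S w3, but not w1 S w3.
Only Euclidean fails.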